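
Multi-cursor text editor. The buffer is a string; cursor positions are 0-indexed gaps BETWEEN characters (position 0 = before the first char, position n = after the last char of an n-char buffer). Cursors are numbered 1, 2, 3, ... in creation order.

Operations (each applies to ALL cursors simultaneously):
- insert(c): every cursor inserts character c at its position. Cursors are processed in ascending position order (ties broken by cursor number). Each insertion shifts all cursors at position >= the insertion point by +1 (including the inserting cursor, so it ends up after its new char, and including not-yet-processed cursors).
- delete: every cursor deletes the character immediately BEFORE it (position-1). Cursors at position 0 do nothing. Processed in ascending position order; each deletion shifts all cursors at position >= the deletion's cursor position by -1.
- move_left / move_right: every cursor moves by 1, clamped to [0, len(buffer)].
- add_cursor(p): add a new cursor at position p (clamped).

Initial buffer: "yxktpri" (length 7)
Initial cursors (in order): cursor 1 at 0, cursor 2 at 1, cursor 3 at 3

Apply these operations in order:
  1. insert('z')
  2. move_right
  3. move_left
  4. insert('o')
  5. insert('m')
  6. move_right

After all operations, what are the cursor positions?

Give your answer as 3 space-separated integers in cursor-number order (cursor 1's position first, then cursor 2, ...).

After op 1 (insert('z')): buffer="zyzxkztpri" (len 10), cursors c1@1 c2@3 c3@6, authorship 1.2..3....
After op 2 (move_right): buffer="zyzxkztpri" (len 10), cursors c1@2 c2@4 c3@7, authorship 1.2..3....
After op 3 (move_left): buffer="zyzxkztpri" (len 10), cursors c1@1 c2@3 c3@6, authorship 1.2..3....
After op 4 (insert('o')): buffer="zoyzoxkzotpri" (len 13), cursors c1@2 c2@5 c3@9, authorship 11.22..33....
After op 5 (insert('m')): buffer="zomyzomxkzomtpri" (len 16), cursors c1@3 c2@7 c3@12, authorship 111.222..333....
After op 6 (move_right): buffer="zomyzomxkzomtpri" (len 16), cursors c1@4 c2@8 c3@13, authorship 111.222..333....

Answer: 4 8 13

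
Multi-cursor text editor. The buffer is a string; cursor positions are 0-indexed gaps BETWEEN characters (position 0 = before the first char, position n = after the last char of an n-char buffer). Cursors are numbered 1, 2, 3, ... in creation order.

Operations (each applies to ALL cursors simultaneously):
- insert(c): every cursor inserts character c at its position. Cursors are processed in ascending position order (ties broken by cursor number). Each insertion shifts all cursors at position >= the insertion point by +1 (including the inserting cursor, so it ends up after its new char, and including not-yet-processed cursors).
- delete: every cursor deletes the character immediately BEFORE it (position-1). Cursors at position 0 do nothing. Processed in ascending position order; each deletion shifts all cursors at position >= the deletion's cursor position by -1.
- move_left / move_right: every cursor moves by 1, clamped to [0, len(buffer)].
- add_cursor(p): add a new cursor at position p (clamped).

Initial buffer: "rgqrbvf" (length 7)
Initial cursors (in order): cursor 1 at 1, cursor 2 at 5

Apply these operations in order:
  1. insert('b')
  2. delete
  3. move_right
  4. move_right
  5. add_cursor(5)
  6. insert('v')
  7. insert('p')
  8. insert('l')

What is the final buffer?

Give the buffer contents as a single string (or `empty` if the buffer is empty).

After op 1 (insert('b')): buffer="rbgqrbbvf" (len 9), cursors c1@2 c2@7, authorship .1....2..
After op 2 (delete): buffer="rgqrbvf" (len 7), cursors c1@1 c2@5, authorship .......
After op 3 (move_right): buffer="rgqrbvf" (len 7), cursors c1@2 c2@6, authorship .......
After op 4 (move_right): buffer="rgqrbvf" (len 7), cursors c1@3 c2@7, authorship .......
After op 5 (add_cursor(5)): buffer="rgqrbvf" (len 7), cursors c1@3 c3@5 c2@7, authorship .......
After op 6 (insert('v')): buffer="rgqvrbvvfv" (len 10), cursors c1@4 c3@7 c2@10, authorship ...1..3..2
After op 7 (insert('p')): buffer="rgqvprbvpvfvp" (len 13), cursors c1@5 c3@9 c2@13, authorship ...11..33..22
After op 8 (insert('l')): buffer="rgqvplrbvplvfvpl" (len 16), cursors c1@6 c3@11 c2@16, authorship ...111..333..222

Answer: rgqvplrbvplvfvpl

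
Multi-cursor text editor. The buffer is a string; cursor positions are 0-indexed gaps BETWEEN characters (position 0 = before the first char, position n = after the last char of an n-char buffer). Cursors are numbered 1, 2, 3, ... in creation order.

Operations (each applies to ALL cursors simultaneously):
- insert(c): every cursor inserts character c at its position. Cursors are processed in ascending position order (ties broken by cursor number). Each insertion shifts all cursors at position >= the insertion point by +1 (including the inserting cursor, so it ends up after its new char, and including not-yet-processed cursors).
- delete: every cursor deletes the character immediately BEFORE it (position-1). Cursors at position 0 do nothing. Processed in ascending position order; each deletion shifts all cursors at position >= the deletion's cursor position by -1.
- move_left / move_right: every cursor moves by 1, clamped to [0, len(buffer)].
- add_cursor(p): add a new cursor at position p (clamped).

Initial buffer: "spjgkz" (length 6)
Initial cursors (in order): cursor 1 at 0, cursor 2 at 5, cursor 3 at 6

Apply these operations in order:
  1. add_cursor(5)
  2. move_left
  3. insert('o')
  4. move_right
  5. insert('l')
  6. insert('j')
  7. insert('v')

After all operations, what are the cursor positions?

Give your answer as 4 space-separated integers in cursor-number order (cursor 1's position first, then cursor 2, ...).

After op 1 (add_cursor(5)): buffer="spjgkz" (len 6), cursors c1@0 c2@5 c4@5 c3@6, authorship ......
After op 2 (move_left): buffer="spjgkz" (len 6), cursors c1@0 c2@4 c4@4 c3@5, authorship ......
After op 3 (insert('o')): buffer="ospjgookoz" (len 10), cursors c1@1 c2@7 c4@7 c3@9, authorship 1....24.3.
After op 4 (move_right): buffer="ospjgookoz" (len 10), cursors c1@2 c2@8 c4@8 c3@10, authorship 1....24.3.
After op 5 (insert('l')): buffer="oslpjgookllozl" (len 14), cursors c1@3 c2@11 c4@11 c3@14, authorship 1.1...24.243.3
After op 6 (insert('j')): buffer="osljpjgooklljjozlj" (len 18), cursors c1@4 c2@14 c4@14 c3@18, authorship 1.11...24.24243.33
After op 7 (insert('v')): buffer="osljvpjgooklljjvvozljv" (len 22), cursors c1@5 c2@17 c4@17 c3@22, authorship 1.111...24.2424243.333

Answer: 5 17 22 17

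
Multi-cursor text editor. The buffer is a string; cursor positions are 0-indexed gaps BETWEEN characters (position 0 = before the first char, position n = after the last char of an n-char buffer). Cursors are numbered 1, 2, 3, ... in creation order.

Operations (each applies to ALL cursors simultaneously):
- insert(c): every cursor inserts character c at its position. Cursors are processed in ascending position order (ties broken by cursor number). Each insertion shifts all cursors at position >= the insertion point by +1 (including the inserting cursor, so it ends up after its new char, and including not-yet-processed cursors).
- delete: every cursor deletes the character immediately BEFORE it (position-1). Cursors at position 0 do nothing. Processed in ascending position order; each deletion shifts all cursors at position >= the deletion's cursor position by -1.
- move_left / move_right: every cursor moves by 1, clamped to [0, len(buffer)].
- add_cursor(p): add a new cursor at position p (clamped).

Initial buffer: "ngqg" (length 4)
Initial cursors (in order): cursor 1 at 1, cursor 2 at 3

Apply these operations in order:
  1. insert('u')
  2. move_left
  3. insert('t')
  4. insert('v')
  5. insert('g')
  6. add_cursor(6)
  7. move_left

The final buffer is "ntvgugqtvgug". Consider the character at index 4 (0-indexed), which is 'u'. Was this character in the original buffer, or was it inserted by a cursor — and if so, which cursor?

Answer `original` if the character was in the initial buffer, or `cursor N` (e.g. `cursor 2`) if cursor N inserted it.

After op 1 (insert('u')): buffer="nugqug" (len 6), cursors c1@2 c2@5, authorship .1..2.
After op 2 (move_left): buffer="nugqug" (len 6), cursors c1@1 c2@4, authorship .1..2.
After op 3 (insert('t')): buffer="ntugqtug" (len 8), cursors c1@2 c2@6, authorship .11..22.
After op 4 (insert('v')): buffer="ntvugqtvug" (len 10), cursors c1@3 c2@8, authorship .111..222.
After op 5 (insert('g')): buffer="ntvgugqtvgug" (len 12), cursors c1@4 c2@10, authorship .1111..2222.
After op 6 (add_cursor(6)): buffer="ntvgugqtvgug" (len 12), cursors c1@4 c3@6 c2@10, authorship .1111..2222.
After op 7 (move_left): buffer="ntvgugqtvgug" (len 12), cursors c1@3 c3@5 c2@9, authorship .1111..2222.
Authorship (.=original, N=cursor N): . 1 1 1 1 . . 2 2 2 2 .
Index 4: author = 1

Answer: cursor 1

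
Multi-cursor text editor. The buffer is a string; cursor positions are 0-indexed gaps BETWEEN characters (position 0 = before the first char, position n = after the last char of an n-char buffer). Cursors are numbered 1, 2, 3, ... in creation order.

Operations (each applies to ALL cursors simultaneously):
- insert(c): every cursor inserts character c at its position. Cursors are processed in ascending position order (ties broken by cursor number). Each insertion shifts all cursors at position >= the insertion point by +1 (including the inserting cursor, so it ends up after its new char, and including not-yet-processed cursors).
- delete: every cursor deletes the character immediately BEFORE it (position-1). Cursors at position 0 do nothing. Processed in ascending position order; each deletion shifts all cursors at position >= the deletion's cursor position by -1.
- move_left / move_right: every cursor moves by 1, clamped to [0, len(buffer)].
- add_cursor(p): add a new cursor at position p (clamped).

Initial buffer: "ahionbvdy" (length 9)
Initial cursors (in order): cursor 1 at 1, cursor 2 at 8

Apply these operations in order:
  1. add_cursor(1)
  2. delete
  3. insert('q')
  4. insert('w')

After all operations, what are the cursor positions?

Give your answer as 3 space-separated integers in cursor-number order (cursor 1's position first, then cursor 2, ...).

Answer: 4 12 4

Derivation:
After op 1 (add_cursor(1)): buffer="ahionbvdy" (len 9), cursors c1@1 c3@1 c2@8, authorship .........
After op 2 (delete): buffer="hionbvy" (len 7), cursors c1@0 c3@0 c2@6, authorship .......
After op 3 (insert('q')): buffer="qqhionbvqy" (len 10), cursors c1@2 c3@2 c2@9, authorship 13......2.
After op 4 (insert('w')): buffer="qqwwhionbvqwy" (len 13), cursors c1@4 c3@4 c2@12, authorship 1313......22.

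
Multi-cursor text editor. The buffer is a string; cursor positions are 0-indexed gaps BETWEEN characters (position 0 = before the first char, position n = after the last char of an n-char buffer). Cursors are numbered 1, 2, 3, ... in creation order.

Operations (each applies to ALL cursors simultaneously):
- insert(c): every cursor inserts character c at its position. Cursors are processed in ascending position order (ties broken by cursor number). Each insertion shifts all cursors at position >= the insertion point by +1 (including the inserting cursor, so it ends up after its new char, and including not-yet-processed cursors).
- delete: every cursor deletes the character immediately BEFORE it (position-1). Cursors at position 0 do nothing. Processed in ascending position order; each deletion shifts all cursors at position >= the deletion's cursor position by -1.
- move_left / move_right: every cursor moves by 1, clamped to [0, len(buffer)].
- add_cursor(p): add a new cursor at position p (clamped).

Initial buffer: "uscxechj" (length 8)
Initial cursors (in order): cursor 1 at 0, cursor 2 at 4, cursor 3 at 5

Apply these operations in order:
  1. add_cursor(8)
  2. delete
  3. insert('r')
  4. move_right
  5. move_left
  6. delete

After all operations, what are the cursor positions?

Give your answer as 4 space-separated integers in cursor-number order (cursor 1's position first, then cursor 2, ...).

After op 1 (add_cursor(8)): buffer="uscxechj" (len 8), cursors c1@0 c2@4 c3@5 c4@8, authorship ........
After op 2 (delete): buffer="uscch" (len 5), cursors c1@0 c2@3 c3@3 c4@5, authorship .....
After op 3 (insert('r')): buffer="ruscrrchr" (len 9), cursors c1@1 c2@6 c3@6 c4@9, authorship 1...23..4
After op 4 (move_right): buffer="ruscrrchr" (len 9), cursors c1@2 c2@7 c3@7 c4@9, authorship 1...23..4
After op 5 (move_left): buffer="ruscrrchr" (len 9), cursors c1@1 c2@6 c3@6 c4@8, authorship 1...23..4
After op 6 (delete): buffer="usccr" (len 5), cursors c1@0 c2@3 c3@3 c4@4, authorship ....4

Answer: 0 3 3 4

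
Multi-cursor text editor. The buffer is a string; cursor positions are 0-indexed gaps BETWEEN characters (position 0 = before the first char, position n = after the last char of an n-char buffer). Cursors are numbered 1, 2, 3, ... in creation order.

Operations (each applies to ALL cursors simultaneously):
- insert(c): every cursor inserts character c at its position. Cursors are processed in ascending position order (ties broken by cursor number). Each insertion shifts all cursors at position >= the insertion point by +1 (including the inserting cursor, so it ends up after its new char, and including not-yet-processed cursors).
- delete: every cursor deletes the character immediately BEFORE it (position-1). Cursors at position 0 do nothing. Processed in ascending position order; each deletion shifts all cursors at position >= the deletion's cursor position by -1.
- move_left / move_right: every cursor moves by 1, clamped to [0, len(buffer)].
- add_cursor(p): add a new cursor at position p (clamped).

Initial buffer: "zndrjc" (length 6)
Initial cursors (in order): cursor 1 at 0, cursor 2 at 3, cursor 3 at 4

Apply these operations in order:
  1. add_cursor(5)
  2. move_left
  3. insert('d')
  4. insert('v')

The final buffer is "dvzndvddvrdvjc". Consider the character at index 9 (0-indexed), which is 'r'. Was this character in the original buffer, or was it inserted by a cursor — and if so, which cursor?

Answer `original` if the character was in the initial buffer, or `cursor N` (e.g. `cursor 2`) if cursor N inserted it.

After op 1 (add_cursor(5)): buffer="zndrjc" (len 6), cursors c1@0 c2@3 c3@4 c4@5, authorship ......
After op 2 (move_left): buffer="zndrjc" (len 6), cursors c1@0 c2@2 c3@3 c4@4, authorship ......
After op 3 (insert('d')): buffer="dzndddrdjc" (len 10), cursors c1@1 c2@4 c3@6 c4@8, authorship 1..2.3.4..
After op 4 (insert('v')): buffer="dvzndvddvrdvjc" (len 14), cursors c1@2 c2@6 c3@9 c4@12, authorship 11..22.33.44..
Authorship (.=original, N=cursor N): 1 1 . . 2 2 . 3 3 . 4 4 . .
Index 9: author = original

Answer: original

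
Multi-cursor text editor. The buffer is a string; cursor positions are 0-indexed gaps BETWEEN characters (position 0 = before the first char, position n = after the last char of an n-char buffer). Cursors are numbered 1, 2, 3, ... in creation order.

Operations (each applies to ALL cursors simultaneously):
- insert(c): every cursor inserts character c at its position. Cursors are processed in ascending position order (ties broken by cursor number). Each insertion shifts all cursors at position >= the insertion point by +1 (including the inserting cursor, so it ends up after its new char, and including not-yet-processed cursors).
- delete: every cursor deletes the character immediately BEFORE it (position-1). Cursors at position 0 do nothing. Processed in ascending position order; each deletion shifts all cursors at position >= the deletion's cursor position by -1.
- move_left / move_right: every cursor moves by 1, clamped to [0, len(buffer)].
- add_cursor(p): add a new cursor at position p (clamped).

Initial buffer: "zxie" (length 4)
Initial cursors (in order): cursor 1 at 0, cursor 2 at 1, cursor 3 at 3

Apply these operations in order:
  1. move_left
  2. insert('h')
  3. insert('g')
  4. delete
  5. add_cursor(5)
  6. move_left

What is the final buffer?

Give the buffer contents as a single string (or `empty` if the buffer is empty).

Answer: hhzxhie

Derivation:
After op 1 (move_left): buffer="zxie" (len 4), cursors c1@0 c2@0 c3@2, authorship ....
After op 2 (insert('h')): buffer="hhzxhie" (len 7), cursors c1@2 c2@2 c3@5, authorship 12..3..
After op 3 (insert('g')): buffer="hhggzxhgie" (len 10), cursors c1@4 c2@4 c3@8, authorship 1212..33..
After op 4 (delete): buffer="hhzxhie" (len 7), cursors c1@2 c2@2 c3@5, authorship 12..3..
After op 5 (add_cursor(5)): buffer="hhzxhie" (len 7), cursors c1@2 c2@2 c3@5 c4@5, authorship 12..3..
After op 6 (move_left): buffer="hhzxhie" (len 7), cursors c1@1 c2@1 c3@4 c4@4, authorship 12..3..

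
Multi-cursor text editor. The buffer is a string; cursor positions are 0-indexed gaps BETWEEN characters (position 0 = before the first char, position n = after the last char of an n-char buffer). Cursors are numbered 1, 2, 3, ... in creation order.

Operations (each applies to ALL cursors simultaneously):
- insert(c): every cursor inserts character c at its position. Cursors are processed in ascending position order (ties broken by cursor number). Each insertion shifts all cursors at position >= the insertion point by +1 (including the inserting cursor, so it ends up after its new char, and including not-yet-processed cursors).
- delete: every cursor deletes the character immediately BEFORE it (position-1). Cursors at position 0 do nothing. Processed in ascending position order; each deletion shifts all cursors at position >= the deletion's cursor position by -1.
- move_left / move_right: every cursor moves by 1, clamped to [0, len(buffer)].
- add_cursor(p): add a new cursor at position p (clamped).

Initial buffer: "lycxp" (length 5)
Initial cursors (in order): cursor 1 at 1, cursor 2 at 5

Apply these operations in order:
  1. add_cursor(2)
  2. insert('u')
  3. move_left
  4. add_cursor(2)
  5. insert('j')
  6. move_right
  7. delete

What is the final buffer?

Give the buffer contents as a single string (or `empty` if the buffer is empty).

After op 1 (add_cursor(2)): buffer="lycxp" (len 5), cursors c1@1 c3@2 c2@5, authorship .....
After op 2 (insert('u')): buffer="luyucxpu" (len 8), cursors c1@2 c3@4 c2@8, authorship .1.3...2
After op 3 (move_left): buffer="luyucxpu" (len 8), cursors c1@1 c3@3 c2@7, authorship .1.3...2
After op 4 (add_cursor(2)): buffer="luyucxpu" (len 8), cursors c1@1 c4@2 c3@3 c2@7, authorship .1.3...2
After op 5 (insert('j')): buffer="ljujyjucxpju" (len 12), cursors c1@2 c4@4 c3@6 c2@11, authorship .114.33...22
After op 6 (move_right): buffer="ljujyjucxpju" (len 12), cursors c1@3 c4@5 c3@7 c2@12, authorship .114.33...22
After op 7 (delete): buffer="ljjjcxpj" (len 8), cursors c1@2 c4@3 c3@4 c2@8, authorship .143...2

Answer: ljjjcxpj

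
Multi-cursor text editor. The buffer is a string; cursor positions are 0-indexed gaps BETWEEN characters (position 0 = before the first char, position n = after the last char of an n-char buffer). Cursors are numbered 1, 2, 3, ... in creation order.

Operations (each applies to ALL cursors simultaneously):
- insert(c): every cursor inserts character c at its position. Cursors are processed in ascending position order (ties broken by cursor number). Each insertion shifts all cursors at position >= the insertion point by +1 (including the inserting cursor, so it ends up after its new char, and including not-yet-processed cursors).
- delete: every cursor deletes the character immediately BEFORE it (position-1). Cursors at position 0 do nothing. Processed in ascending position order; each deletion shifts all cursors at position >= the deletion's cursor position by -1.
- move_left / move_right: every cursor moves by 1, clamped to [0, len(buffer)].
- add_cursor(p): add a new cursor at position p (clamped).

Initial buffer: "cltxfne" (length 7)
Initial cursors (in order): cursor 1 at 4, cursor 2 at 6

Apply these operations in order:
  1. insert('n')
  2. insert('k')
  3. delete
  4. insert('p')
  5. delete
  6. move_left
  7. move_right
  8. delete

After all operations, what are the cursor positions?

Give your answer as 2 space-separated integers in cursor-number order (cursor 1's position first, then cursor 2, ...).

Answer: 4 6

Derivation:
After op 1 (insert('n')): buffer="cltxnfnne" (len 9), cursors c1@5 c2@8, authorship ....1..2.
After op 2 (insert('k')): buffer="cltxnkfnnke" (len 11), cursors c1@6 c2@10, authorship ....11..22.
After op 3 (delete): buffer="cltxnfnne" (len 9), cursors c1@5 c2@8, authorship ....1..2.
After op 4 (insert('p')): buffer="cltxnpfnnpe" (len 11), cursors c1@6 c2@10, authorship ....11..22.
After op 5 (delete): buffer="cltxnfnne" (len 9), cursors c1@5 c2@8, authorship ....1..2.
After op 6 (move_left): buffer="cltxnfnne" (len 9), cursors c1@4 c2@7, authorship ....1..2.
After op 7 (move_right): buffer="cltxnfnne" (len 9), cursors c1@5 c2@8, authorship ....1..2.
After op 8 (delete): buffer="cltxfne" (len 7), cursors c1@4 c2@6, authorship .......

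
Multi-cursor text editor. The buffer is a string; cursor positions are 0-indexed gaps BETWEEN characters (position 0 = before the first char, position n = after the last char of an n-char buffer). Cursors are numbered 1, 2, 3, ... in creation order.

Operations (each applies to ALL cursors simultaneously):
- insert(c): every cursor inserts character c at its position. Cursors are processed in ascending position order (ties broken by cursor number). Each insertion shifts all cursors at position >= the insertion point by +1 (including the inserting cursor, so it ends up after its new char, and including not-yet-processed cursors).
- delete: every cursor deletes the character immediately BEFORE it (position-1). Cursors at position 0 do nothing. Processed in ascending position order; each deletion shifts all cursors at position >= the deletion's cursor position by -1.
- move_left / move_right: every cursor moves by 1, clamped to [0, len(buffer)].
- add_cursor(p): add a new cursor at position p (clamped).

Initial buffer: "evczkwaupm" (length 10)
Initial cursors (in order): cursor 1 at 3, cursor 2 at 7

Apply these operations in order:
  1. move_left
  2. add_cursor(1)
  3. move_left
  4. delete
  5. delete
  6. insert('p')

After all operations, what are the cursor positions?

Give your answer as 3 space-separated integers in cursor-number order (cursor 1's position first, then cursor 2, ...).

Answer: 2 5 2

Derivation:
After op 1 (move_left): buffer="evczkwaupm" (len 10), cursors c1@2 c2@6, authorship ..........
After op 2 (add_cursor(1)): buffer="evczkwaupm" (len 10), cursors c3@1 c1@2 c2@6, authorship ..........
After op 3 (move_left): buffer="evczkwaupm" (len 10), cursors c3@0 c1@1 c2@5, authorship ..........
After op 4 (delete): buffer="vczwaupm" (len 8), cursors c1@0 c3@0 c2@3, authorship ........
After op 5 (delete): buffer="vcwaupm" (len 7), cursors c1@0 c3@0 c2@2, authorship .......
After op 6 (insert('p')): buffer="ppvcpwaupm" (len 10), cursors c1@2 c3@2 c2@5, authorship 13..2.....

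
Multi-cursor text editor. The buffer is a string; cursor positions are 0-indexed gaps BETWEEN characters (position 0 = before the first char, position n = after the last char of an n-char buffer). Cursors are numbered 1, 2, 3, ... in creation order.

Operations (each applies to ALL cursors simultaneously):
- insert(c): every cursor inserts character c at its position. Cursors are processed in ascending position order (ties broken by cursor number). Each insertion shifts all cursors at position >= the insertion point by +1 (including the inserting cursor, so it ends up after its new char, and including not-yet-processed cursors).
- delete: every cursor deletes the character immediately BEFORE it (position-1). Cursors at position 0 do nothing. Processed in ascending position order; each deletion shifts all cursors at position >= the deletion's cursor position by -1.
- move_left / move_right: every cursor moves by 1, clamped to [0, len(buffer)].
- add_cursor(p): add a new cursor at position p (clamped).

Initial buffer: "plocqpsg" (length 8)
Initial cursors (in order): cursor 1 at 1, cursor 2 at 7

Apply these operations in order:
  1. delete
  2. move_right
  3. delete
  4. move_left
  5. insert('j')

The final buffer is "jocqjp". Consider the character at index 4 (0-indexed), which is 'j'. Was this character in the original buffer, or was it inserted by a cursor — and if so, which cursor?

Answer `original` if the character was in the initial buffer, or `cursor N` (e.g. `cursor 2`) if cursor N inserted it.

Answer: cursor 2

Derivation:
After op 1 (delete): buffer="locqpg" (len 6), cursors c1@0 c2@5, authorship ......
After op 2 (move_right): buffer="locqpg" (len 6), cursors c1@1 c2@6, authorship ......
After op 3 (delete): buffer="ocqp" (len 4), cursors c1@0 c2@4, authorship ....
After op 4 (move_left): buffer="ocqp" (len 4), cursors c1@0 c2@3, authorship ....
After op 5 (insert('j')): buffer="jocqjp" (len 6), cursors c1@1 c2@5, authorship 1...2.
Authorship (.=original, N=cursor N): 1 . . . 2 .
Index 4: author = 2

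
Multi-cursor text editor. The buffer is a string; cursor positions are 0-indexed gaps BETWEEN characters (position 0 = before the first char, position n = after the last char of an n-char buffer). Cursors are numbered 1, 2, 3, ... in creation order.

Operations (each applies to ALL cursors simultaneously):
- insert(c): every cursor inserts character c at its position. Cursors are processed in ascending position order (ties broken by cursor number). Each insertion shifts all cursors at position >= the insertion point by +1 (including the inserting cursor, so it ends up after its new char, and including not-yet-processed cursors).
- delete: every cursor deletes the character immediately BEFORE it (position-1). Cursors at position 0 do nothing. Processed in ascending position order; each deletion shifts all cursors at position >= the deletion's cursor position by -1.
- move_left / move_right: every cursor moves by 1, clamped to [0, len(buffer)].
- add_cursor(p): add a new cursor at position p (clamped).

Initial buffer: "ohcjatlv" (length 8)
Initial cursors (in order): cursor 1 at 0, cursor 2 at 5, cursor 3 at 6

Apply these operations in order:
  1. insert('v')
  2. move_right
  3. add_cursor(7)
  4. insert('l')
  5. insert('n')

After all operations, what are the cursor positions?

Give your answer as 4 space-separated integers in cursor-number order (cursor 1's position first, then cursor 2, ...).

After op 1 (insert('v')): buffer="vohcjavtvlv" (len 11), cursors c1@1 c2@7 c3@9, authorship 1.....2.3..
After op 2 (move_right): buffer="vohcjavtvlv" (len 11), cursors c1@2 c2@8 c3@10, authorship 1.....2.3..
After op 3 (add_cursor(7)): buffer="vohcjavtvlv" (len 11), cursors c1@2 c4@7 c2@8 c3@10, authorship 1.....2.3..
After op 4 (insert('l')): buffer="volhcjavltlvllv" (len 15), cursors c1@3 c4@9 c2@11 c3@14, authorship 1.1....24.23.3.
After op 5 (insert('n')): buffer="volnhcjavlntlnvllnv" (len 19), cursors c1@4 c4@11 c2@14 c3@18, authorship 1.11....244.223.33.

Answer: 4 14 18 11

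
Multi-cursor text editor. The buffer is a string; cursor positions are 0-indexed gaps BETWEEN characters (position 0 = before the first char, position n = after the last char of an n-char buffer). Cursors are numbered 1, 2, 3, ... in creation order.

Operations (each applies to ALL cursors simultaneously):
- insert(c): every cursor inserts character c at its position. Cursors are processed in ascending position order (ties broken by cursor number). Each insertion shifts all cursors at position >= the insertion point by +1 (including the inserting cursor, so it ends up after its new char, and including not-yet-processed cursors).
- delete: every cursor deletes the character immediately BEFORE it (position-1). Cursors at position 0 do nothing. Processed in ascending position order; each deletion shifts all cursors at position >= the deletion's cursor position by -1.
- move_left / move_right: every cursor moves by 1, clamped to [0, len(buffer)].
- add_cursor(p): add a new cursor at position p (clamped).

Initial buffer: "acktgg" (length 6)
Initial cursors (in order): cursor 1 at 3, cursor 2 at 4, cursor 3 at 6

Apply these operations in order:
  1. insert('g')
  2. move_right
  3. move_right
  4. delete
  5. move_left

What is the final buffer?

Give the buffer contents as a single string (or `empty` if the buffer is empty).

Answer: ackgtg

Derivation:
After op 1 (insert('g')): buffer="ackgtgggg" (len 9), cursors c1@4 c2@6 c3@9, authorship ...1.2..3
After op 2 (move_right): buffer="ackgtgggg" (len 9), cursors c1@5 c2@7 c3@9, authorship ...1.2..3
After op 3 (move_right): buffer="ackgtgggg" (len 9), cursors c1@6 c2@8 c3@9, authorship ...1.2..3
After op 4 (delete): buffer="ackgtg" (len 6), cursors c1@5 c2@6 c3@6, authorship ...1..
After op 5 (move_left): buffer="ackgtg" (len 6), cursors c1@4 c2@5 c3@5, authorship ...1..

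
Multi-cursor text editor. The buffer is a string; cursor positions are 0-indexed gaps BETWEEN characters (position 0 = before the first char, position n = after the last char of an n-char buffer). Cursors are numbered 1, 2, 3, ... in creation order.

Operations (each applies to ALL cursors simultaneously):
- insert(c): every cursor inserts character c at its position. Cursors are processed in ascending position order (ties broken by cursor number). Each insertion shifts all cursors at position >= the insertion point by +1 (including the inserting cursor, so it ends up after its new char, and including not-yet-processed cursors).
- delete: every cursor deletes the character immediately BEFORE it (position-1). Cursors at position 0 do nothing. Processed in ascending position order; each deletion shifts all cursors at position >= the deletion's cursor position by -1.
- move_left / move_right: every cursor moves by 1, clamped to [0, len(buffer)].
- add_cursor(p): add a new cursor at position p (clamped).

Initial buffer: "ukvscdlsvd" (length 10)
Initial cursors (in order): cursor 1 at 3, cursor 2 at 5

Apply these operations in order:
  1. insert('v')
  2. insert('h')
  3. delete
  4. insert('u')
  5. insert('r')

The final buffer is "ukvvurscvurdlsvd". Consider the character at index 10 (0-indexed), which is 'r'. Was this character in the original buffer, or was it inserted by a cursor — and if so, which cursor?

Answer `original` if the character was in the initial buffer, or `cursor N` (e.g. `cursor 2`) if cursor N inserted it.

After op 1 (insert('v')): buffer="ukvvscvdlsvd" (len 12), cursors c1@4 c2@7, authorship ...1..2.....
After op 2 (insert('h')): buffer="ukvvhscvhdlsvd" (len 14), cursors c1@5 c2@9, authorship ...11..22.....
After op 3 (delete): buffer="ukvvscvdlsvd" (len 12), cursors c1@4 c2@7, authorship ...1..2.....
After op 4 (insert('u')): buffer="ukvvuscvudlsvd" (len 14), cursors c1@5 c2@9, authorship ...11..22.....
After op 5 (insert('r')): buffer="ukvvurscvurdlsvd" (len 16), cursors c1@6 c2@11, authorship ...111..222.....
Authorship (.=original, N=cursor N): . . . 1 1 1 . . 2 2 2 . . . . .
Index 10: author = 2

Answer: cursor 2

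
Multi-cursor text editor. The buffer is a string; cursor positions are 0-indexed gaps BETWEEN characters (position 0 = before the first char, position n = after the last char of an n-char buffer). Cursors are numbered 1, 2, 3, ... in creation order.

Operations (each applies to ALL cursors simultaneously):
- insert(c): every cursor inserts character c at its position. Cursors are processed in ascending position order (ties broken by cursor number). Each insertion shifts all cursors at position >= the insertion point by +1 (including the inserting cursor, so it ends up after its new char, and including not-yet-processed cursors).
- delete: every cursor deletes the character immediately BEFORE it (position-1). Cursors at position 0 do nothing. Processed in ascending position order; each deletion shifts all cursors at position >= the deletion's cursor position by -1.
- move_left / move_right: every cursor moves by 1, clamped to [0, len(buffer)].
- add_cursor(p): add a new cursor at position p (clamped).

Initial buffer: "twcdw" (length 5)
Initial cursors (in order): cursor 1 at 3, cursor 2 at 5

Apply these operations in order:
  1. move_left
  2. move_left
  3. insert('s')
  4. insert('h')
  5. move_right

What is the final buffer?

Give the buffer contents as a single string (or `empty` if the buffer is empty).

After op 1 (move_left): buffer="twcdw" (len 5), cursors c1@2 c2@4, authorship .....
After op 2 (move_left): buffer="twcdw" (len 5), cursors c1@1 c2@3, authorship .....
After op 3 (insert('s')): buffer="tswcsdw" (len 7), cursors c1@2 c2@5, authorship .1..2..
After op 4 (insert('h')): buffer="tshwcshdw" (len 9), cursors c1@3 c2@7, authorship .11..22..
After op 5 (move_right): buffer="tshwcshdw" (len 9), cursors c1@4 c2@8, authorship .11..22..

Answer: tshwcshdw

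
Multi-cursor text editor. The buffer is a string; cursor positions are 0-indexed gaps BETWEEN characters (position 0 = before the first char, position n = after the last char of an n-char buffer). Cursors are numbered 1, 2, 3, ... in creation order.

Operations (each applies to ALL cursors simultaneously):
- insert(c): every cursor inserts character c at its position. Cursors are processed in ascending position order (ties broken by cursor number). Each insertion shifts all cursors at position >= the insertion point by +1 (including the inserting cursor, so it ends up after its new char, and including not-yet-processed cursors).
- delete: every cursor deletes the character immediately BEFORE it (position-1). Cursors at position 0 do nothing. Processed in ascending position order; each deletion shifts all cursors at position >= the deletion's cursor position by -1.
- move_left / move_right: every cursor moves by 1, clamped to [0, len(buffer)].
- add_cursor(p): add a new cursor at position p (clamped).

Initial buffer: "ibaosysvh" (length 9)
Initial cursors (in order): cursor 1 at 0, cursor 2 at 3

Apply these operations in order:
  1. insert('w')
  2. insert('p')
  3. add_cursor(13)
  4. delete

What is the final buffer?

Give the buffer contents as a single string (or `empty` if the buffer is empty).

After op 1 (insert('w')): buffer="wibawosysvh" (len 11), cursors c1@1 c2@5, authorship 1...2......
After op 2 (insert('p')): buffer="wpibawposysvh" (len 13), cursors c1@2 c2@7, authorship 11...22......
After op 3 (add_cursor(13)): buffer="wpibawposysvh" (len 13), cursors c1@2 c2@7 c3@13, authorship 11...22......
After op 4 (delete): buffer="wibawosysv" (len 10), cursors c1@1 c2@5 c3@10, authorship 1...2.....

Answer: wibawosysv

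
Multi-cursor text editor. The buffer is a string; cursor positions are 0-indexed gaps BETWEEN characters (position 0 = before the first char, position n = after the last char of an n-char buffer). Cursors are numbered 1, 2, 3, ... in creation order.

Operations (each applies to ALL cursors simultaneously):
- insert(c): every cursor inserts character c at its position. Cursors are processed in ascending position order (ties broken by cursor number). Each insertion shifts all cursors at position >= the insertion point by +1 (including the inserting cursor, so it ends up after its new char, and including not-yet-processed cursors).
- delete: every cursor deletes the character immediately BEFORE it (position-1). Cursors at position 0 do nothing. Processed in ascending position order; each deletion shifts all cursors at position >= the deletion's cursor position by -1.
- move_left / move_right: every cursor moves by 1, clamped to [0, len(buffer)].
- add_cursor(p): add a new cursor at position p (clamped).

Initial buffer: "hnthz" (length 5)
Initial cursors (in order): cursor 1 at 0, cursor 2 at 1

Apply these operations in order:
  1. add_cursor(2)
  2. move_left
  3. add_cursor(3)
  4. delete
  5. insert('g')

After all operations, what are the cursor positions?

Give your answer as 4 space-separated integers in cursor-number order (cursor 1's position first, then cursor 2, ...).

Answer: 3 3 3 5

Derivation:
After op 1 (add_cursor(2)): buffer="hnthz" (len 5), cursors c1@0 c2@1 c3@2, authorship .....
After op 2 (move_left): buffer="hnthz" (len 5), cursors c1@0 c2@0 c3@1, authorship .....
After op 3 (add_cursor(3)): buffer="hnthz" (len 5), cursors c1@0 c2@0 c3@1 c4@3, authorship .....
After op 4 (delete): buffer="nhz" (len 3), cursors c1@0 c2@0 c3@0 c4@1, authorship ...
After op 5 (insert('g')): buffer="gggnghz" (len 7), cursors c1@3 c2@3 c3@3 c4@5, authorship 123.4..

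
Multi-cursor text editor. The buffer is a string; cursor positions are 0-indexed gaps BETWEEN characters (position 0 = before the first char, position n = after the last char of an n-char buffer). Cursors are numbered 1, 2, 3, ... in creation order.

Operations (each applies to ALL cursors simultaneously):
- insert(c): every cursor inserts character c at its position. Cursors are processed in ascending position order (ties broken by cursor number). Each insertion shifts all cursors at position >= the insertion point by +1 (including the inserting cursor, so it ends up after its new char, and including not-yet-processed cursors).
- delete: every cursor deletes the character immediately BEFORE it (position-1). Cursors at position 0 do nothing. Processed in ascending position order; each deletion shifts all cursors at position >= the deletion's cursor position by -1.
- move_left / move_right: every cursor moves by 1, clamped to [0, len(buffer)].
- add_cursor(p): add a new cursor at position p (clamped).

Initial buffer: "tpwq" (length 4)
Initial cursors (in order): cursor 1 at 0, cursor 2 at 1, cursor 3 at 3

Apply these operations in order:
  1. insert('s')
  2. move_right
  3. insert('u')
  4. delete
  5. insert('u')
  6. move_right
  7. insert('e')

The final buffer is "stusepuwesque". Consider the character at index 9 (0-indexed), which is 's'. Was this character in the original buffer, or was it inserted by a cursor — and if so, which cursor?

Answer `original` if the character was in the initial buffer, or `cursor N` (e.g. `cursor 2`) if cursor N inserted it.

After op 1 (insert('s')): buffer="stspwsq" (len 7), cursors c1@1 c2@3 c3@6, authorship 1.2..3.
After op 2 (move_right): buffer="stspwsq" (len 7), cursors c1@2 c2@4 c3@7, authorship 1.2..3.
After op 3 (insert('u')): buffer="stuspuwsqu" (len 10), cursors c1@3 c2@6 c3@10, authorship 1.12.2.3.3
After op 4 (delete): buffer="stspwsq" (len 7), cursors c1@2 c2@4 c3@7, authorship 1.2..3.
After op 5 (insert('u')): buffer="stuspuwsqu" (len 10), cursors c1@3 c2@6 c3@10, authorship 1.12.2.3.3
After op 6 (move_right): buffer="stuspuwsqu" (len 10), cursors c1@4 c2@7 c3@10, authorship 1.12.2.3.3
After op 7 (insert('e')): buffer="stusepuwesque" (len 13), cursors c1@5 c2@9 c3@13, authorship 1.121.2.23.33
Authorship (.=original, N=cursor N): 1 . 1 2 1 . 2 . 2 3 . 3 3
Index 9: author = 3

Answer: cursor 3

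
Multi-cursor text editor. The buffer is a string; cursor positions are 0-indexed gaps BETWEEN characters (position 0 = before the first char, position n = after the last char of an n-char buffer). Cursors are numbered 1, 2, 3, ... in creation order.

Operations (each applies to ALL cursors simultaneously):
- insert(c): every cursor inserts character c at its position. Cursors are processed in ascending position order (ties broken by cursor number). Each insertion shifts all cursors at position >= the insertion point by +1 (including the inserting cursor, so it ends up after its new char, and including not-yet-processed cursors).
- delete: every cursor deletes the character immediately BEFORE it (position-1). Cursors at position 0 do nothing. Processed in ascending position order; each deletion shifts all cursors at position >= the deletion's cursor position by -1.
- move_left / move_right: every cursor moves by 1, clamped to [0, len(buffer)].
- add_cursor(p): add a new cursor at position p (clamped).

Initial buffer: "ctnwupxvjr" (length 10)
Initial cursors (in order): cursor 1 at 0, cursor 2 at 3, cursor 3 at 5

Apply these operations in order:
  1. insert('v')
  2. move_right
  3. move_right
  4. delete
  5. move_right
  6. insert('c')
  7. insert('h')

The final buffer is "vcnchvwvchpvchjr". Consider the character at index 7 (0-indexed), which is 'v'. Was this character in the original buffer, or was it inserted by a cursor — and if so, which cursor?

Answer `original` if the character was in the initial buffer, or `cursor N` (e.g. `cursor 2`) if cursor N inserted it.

After op 1 (insert('v')): buffer="vctnvwuvpxvjr" (len 13), cursors c1@1 c2@5 c3@8, authorship 1...2..3.....
After op 2 (move_right): buffer="vctnvwuvpxvjr" (len 13), cursors c1@2 c2@6 c3@9, authorship 1...2..3.....
After op 3 (move_right): buffer="vctnvwuvpxvjr" (len 13), cursors c1@3 c2@7 c3@10, authorship 1...2..3.....
After op 4 (delete): buffer="vcnvwvpvjr" (len 10), cursors c1@2 c2@5 c3@7, authorship 1..2.3....
After op 5 (move_right): buffer="vcnvwvpvjr" (len 10), cursors c1@3 c2@6 c3@8, authorship 1..2.3....
After op 6 (insert('c')): buffer="vcncvwvcpvcjr" (len 13), cursors c1@4 c2@8 c3@11, authorship 1..12.32..3..
After op 7 (insert('h')): buffer="vcnchvwvchpvchjr" (len 16), cursors c1@5 c2@10 c3@14, authorship 1..112.322..33..
Authorship (.=original, N=cursor N): 1 . . 1 1 2 . 3 2 2 . . 3 3 . .
Index 7: author = 3

Answer: cursor 3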